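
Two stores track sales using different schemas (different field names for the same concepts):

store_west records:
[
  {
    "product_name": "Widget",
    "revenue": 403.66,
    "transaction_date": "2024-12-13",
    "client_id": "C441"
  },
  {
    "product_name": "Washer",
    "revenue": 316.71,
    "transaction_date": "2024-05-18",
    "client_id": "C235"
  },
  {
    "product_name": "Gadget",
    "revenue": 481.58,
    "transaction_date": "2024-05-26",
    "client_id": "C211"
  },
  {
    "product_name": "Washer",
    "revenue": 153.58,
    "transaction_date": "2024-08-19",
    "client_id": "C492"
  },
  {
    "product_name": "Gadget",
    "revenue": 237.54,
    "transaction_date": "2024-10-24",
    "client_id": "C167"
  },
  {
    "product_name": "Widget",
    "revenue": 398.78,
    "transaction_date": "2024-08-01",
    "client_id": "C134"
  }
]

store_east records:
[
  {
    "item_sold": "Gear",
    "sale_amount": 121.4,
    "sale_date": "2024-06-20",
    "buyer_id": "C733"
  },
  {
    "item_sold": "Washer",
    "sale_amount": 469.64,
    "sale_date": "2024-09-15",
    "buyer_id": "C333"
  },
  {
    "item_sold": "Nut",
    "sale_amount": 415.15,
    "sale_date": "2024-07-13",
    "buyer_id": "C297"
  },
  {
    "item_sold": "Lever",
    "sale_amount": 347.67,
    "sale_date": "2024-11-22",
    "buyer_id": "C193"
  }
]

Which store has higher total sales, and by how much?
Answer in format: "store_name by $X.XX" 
store_west by $637.99

Schema mapping: "revenue" (store_west) = "sale_amount" (store_east) = sale amount

Total for store_west: 1991.85
Total for store_east: 1353.86

Difference: |1991.85 - 1353.86| = 637.99
store_west has higher sales by $637.99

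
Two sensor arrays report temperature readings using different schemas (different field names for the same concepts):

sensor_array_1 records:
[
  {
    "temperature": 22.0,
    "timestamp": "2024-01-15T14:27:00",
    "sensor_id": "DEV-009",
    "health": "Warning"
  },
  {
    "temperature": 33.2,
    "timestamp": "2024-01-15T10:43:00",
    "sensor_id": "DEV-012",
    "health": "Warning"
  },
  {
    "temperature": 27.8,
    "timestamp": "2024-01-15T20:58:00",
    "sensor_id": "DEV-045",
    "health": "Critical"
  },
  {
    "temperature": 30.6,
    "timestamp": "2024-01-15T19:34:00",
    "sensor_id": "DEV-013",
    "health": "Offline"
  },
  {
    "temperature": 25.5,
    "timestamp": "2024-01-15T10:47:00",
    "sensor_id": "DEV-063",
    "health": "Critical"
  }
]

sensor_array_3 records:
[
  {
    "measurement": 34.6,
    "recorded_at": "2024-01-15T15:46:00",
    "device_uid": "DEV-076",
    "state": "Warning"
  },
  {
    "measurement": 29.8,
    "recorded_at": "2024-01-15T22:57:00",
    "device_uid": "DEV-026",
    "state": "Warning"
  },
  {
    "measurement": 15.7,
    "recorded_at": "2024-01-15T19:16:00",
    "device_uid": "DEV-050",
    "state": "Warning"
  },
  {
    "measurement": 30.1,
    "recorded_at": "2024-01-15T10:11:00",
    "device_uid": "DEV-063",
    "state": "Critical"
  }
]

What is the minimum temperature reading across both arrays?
15.7

Schema mapping: "temperature" (sensor_array_1) = "measurement" (sensor_array_3) = temperature reading

Minimum in sensor_array_1: 22.0
Minimum in sensor_array_3: 15.7

Overall minimum: min(22.0, 15.7) = 15.7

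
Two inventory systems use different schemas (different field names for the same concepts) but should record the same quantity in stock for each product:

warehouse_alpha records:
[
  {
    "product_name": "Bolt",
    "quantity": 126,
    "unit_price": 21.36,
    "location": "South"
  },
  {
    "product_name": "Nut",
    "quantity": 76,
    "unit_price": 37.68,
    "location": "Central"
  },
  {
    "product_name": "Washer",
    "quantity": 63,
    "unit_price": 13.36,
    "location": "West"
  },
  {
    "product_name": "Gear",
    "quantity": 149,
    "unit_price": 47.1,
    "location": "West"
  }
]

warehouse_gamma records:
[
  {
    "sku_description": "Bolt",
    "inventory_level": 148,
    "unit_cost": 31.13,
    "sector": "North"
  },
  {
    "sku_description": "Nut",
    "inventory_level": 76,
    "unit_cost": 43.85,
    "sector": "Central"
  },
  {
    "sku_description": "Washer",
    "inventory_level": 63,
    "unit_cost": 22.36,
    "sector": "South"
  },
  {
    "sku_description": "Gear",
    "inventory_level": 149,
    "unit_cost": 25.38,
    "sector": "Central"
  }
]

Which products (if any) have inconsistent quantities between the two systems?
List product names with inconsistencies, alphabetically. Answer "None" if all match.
Bolt

Schema mappings:
- "product_name" (warehouse_alpha) = "sku_description" (warehouse_gamma) = product name
- "quantity" (warehouse_alpha) = "inventory_level" (warehouse_gamma) = quantity

Comparison:
  Bolt: 126 vs 148 - MISMATCH
  Nut: 76 vs 76 - MATCH
  Washer: 63 vs 63 - MATCH
  Gear: 149 vs 149 - MATCH

Products with inconsistencies: Bolt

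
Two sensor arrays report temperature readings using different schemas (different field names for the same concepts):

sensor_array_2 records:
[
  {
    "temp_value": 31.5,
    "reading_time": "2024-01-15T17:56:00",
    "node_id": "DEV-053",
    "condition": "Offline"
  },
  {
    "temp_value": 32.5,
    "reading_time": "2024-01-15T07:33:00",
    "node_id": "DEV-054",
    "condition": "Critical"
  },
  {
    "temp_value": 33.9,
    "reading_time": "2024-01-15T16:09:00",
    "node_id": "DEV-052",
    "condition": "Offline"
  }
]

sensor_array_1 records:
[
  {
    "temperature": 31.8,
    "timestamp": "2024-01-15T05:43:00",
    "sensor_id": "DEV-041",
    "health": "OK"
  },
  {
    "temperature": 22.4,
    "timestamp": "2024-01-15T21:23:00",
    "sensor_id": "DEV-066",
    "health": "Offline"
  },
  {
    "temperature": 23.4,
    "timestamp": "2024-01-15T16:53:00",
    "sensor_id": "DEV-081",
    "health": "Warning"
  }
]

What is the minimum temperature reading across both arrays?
22.4

Schema mapping: "temp_value" (sensor_array_2) = "temperature" (sensor_array_1) = temperature reading

Minimum in sensor_array_2: 31.5
Minimum in sensor_array_1: 22.4

Overall minimum: min(31.5, 22.4) = 22.4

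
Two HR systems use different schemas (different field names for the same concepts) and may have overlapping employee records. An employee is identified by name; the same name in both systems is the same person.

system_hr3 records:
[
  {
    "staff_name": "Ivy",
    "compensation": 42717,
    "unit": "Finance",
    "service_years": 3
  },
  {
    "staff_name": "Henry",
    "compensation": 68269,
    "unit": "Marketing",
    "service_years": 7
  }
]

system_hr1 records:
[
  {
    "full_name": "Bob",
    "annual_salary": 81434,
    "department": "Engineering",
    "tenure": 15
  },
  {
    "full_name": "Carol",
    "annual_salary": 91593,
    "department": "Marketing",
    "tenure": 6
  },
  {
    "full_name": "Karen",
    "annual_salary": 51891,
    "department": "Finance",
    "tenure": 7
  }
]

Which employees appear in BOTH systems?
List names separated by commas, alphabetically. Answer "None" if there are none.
None

Schema mapping: "staff_name" (system_hr3) = "full_name" (system_hr1) = employee name

Names in system_hr3: ['Henry', 'Ivy']
Names in system_hr1: ['Bob', 'Carol', 'Karen']

Intersection: None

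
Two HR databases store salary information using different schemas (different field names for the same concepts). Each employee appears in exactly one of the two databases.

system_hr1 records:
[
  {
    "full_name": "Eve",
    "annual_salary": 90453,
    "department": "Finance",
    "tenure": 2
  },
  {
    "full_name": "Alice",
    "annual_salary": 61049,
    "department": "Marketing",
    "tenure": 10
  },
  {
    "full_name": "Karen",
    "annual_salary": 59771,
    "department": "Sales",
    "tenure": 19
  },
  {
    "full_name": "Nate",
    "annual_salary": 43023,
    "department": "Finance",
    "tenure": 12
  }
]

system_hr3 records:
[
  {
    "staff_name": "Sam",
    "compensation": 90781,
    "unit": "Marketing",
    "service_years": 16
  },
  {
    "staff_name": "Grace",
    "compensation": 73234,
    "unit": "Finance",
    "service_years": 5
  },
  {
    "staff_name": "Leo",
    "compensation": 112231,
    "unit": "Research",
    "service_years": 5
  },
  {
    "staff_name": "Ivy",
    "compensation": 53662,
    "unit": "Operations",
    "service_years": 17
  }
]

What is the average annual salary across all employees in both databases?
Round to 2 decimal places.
73025.50

Schema mapping: "annual_salary" (system_hr1) = "compensation" (system_hr3) = annual salary

All salaries: [90453, 61049, 59771, 43023, 90781, 73234, 112231, 53662]
Sum: 584204
Count: 8
Average: 584204 / 8 = 73025.50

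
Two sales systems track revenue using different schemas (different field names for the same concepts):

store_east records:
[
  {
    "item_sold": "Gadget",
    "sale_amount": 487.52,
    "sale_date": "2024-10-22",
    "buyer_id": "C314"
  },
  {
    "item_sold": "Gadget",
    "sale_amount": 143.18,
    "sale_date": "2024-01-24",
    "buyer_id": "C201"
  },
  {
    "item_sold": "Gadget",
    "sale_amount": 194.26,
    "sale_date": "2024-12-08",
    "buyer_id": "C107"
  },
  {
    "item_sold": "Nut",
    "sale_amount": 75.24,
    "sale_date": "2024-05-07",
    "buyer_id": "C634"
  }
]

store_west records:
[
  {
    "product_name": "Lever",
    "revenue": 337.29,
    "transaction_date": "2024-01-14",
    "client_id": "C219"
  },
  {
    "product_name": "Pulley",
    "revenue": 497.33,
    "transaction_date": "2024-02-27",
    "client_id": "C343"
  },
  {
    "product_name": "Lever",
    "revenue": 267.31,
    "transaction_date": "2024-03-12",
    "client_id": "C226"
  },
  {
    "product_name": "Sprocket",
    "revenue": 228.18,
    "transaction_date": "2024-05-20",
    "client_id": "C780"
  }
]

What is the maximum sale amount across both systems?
497.33

Reconcile: "sale_amount" (store_east) = "revenue" (store_west) = sale amount

Maximum in store_east: 487.52
Maximum in store_west: 497.33

Overall maximum: max(487.52, 497.33) = 497.33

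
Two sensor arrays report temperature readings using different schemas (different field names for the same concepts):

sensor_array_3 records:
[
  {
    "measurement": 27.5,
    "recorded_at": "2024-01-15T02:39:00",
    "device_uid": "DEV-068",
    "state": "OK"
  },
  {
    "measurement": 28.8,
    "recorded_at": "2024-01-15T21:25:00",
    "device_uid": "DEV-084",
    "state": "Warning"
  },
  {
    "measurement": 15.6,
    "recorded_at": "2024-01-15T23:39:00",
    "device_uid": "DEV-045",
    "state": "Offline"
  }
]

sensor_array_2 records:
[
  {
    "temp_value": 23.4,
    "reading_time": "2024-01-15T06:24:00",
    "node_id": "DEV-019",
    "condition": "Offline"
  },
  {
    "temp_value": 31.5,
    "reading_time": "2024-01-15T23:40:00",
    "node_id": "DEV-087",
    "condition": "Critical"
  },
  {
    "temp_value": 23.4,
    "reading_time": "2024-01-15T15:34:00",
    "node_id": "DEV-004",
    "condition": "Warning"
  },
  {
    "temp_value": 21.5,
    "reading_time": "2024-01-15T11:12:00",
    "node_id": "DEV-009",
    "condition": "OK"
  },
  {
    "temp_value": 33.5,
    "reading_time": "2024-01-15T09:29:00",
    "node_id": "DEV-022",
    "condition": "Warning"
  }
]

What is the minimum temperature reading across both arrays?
15.6

Schema mapping: "measurement" (sensor_array_3) = "temp_value" (sensor_array_2) = temperature reading

Minimum in sensor_array_3: 15.6
Minimum in sensor_array_2: 21.5

Overall minimum: min(15.6, 21.5) = 15.6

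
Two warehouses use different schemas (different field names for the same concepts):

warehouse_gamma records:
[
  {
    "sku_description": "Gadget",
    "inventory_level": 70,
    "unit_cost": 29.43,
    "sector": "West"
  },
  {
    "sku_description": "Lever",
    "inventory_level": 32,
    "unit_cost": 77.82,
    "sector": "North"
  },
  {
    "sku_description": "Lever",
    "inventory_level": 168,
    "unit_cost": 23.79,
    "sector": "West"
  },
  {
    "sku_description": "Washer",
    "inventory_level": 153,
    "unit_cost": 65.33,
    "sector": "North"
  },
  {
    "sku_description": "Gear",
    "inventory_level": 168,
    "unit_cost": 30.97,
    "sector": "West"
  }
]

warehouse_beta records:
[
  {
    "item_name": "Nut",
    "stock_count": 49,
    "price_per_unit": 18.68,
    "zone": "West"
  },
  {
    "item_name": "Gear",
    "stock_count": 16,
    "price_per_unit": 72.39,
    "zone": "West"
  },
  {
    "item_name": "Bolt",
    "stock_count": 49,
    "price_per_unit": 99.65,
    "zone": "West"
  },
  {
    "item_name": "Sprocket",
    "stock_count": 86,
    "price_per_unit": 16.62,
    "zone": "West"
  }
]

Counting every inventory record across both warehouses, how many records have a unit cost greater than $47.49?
4

Schema mapping: "unit_cost" (warehouse_gamma) = "price_per_unit" (warehouse_beta) = unit cost

Records > $47.49 in warehouse_gamma: 2
Records > $47.49 in warehouse_beta: 2

Total count: 2 + 2 = 4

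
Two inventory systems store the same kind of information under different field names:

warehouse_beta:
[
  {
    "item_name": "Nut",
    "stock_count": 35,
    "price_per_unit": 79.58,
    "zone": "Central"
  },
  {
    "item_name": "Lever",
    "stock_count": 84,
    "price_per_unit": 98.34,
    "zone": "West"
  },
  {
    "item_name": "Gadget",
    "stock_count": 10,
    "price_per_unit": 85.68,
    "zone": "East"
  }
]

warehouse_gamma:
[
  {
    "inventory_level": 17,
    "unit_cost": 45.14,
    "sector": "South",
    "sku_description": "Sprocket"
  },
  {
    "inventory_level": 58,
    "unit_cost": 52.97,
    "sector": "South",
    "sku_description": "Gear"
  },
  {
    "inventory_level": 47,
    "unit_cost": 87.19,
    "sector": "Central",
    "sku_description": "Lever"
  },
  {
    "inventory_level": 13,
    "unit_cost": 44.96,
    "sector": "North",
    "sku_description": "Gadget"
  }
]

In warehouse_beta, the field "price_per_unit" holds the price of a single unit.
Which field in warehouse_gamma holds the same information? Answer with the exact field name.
unit_cost

In warehouse_beta, "price_per_unit" holds the price of a single unit.
The fields in warehouse_gamma are: "inventory_level", "unit_cost", "sector", "sku_description".
"unit_cost" is the match: the name refers to the same concept and its values are decimal currency amounts (e.g. 45.14, 52.97).
The other fields ("inventory_level", "sector", "sku_description") hold different kinds of data.

So "price_per_unit" in warehouse_beta corresponds to "unit_cost" in warehouse_gamma.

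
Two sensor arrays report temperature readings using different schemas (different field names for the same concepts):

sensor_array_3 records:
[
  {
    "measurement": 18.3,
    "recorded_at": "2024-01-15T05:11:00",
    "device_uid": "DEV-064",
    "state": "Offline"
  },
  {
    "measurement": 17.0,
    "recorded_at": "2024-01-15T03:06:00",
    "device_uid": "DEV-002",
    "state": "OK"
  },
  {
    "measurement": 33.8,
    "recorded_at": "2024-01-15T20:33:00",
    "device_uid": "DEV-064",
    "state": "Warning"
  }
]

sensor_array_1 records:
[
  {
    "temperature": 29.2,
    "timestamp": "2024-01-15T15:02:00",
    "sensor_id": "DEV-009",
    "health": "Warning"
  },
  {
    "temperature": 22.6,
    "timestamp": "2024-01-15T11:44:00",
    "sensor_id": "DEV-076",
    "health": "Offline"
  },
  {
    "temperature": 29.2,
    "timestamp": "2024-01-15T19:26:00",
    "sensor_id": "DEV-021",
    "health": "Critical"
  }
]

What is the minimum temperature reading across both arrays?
17.0

Schema mapping: "measurement" (sensor_array_3) = "temperature" (sensor_array_1) = temperature reading

Minimum in sensor_array_3: 17.0
Minimum in sensor_array_1: 22.6

Overall minimum: min(17.0, 22.6) = 17.0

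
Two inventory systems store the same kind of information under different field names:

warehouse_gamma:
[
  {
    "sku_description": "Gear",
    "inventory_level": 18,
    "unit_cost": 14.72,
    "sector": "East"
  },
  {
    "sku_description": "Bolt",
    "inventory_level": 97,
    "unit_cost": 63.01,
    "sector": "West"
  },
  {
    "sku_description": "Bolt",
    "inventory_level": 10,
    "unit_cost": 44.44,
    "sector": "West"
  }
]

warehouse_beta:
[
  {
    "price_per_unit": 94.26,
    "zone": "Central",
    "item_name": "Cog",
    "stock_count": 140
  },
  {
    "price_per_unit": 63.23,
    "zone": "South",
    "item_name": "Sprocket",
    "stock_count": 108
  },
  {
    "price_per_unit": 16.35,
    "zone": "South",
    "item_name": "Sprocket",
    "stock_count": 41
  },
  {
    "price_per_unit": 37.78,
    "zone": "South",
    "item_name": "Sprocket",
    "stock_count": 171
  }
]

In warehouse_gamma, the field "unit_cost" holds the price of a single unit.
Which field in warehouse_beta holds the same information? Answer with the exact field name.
price_per_unit

In warehouse_gamma, "unit_cost" holds the price of a single unit.
The fields in warehouse_beta are: "price_per_unit", "zone", "item_name", "stock_count".
"price_per_unit" is the match: the name refers to the same concept and its values are decimal currency amounts (e.g. 94.26, 63.23).
The other fields ("zone", "item_name", "stock_count") hold different kinds of data.

So "unit_cost" in warehouse_gamma corresponds to "price_per_unit" in warehouse_beta.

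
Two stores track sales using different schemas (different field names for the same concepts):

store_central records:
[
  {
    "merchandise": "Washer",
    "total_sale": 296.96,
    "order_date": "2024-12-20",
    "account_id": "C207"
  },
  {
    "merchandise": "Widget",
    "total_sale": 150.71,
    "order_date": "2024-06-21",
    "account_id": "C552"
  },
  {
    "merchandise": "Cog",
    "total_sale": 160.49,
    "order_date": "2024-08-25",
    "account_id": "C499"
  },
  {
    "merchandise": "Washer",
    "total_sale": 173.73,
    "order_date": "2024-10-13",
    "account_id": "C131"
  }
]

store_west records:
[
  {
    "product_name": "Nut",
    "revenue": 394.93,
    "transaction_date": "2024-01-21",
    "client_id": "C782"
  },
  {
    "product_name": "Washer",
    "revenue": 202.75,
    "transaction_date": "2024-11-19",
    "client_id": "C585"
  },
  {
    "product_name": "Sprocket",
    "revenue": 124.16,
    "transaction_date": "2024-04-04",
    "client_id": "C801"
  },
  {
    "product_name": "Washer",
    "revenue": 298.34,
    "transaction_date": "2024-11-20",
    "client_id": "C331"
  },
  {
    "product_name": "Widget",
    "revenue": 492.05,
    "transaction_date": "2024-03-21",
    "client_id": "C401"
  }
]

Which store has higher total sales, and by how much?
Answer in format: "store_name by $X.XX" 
store_west by $730.34

Schema mapping: "total_sale" (store_central) = "revenue" (store_west) = sale amount

Total for store_central: 781.89
Total for store_west: 1512.23

Difference: |781.89 - 1512.23| = 730.34
store_west has higher sales by $730.34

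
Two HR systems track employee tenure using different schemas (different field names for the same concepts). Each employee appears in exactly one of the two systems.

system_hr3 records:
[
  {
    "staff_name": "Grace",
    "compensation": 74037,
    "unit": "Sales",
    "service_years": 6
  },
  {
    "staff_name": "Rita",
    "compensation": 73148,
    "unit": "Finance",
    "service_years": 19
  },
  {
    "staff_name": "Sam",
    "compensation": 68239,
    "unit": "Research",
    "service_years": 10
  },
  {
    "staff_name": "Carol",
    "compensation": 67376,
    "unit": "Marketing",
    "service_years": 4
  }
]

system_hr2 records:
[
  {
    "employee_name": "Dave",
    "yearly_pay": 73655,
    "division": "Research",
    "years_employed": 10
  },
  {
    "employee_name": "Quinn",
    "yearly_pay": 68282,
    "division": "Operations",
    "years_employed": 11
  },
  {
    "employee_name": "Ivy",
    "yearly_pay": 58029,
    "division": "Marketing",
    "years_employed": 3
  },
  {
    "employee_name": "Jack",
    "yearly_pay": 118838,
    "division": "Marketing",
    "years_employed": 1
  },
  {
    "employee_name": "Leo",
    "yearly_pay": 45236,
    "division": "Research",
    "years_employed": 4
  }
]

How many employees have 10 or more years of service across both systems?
4

Reconcile schemas: "service_years" (system_hr3) = "years_employed" (system_hr2) = years of service

From system_hr3: 2 employees with >= 10 years
From system_hr2: 2 employees with >= 10 years

Total: 2 + 2 = 4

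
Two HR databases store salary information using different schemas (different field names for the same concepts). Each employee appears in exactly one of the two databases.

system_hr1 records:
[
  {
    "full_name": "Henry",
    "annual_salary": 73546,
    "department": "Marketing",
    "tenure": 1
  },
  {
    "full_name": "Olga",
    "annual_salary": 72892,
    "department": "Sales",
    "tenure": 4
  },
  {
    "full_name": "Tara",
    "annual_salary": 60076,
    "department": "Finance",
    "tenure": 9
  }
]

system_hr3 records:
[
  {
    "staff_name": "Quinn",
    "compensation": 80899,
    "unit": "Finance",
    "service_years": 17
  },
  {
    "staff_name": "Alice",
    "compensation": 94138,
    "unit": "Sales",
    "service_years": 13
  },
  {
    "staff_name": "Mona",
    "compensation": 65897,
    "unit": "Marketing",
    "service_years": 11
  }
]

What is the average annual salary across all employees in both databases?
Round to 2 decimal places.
74574.67

Schema mapping: "annual_salary" (system_hr1) = "compensation" (system_hr3) = annual salary

All salaries: [73546, 72892, 60076, 80899, 94138, 65897]
Sum: 447448
Count: 6
Average: 447448 / 6 = 74574.67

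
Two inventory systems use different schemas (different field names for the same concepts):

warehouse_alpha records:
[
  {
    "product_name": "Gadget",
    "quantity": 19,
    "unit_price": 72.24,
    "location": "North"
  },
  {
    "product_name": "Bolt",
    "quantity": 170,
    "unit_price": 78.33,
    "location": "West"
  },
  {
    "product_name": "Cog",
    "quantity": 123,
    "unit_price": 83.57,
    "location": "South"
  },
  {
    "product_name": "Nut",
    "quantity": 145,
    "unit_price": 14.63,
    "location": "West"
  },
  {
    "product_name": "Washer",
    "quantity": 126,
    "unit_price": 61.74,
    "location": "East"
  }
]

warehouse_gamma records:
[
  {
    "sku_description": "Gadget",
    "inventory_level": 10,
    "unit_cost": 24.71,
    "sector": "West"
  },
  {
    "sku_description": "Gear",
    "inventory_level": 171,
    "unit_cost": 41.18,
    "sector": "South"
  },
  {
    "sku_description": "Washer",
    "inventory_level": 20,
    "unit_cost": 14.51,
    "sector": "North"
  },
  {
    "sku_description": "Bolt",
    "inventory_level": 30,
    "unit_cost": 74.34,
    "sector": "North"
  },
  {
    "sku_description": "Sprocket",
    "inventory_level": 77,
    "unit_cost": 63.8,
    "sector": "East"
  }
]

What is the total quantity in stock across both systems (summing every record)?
891

To reconcile these schemas, identify the field holding the quantity in stock in each system:
1. In warehouse_alpha it is "quantity"
2. In warehouse_gamma it is "inventory_level"

From warehouse_alpha: 19 + 170 + 123 + 145 + 126 = 583
From warehouse_gamma: 10 + 171 + 20 + 30 + 77 = 308

Total: 583 + 308 = 891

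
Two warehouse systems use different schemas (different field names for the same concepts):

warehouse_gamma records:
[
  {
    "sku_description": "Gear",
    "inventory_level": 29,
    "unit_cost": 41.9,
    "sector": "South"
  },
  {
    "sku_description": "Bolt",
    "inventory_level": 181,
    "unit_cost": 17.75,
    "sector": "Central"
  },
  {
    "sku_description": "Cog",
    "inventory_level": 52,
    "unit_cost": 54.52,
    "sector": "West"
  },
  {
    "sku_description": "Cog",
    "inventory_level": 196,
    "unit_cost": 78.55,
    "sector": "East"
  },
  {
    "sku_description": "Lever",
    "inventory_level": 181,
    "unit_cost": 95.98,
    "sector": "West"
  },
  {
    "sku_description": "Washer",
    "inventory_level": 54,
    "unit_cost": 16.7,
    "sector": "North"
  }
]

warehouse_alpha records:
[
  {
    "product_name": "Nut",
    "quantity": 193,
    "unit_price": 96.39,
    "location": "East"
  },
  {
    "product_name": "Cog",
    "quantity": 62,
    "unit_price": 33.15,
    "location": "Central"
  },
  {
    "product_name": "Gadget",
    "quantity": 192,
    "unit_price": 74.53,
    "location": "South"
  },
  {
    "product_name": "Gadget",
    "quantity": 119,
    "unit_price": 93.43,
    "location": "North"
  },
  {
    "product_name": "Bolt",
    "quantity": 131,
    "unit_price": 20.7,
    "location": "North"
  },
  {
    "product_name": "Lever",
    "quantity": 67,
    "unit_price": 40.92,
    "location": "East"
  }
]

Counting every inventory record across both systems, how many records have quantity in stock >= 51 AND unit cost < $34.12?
4

Schema mappings:
- "inventory_level" (warehouse_gamma) = "quantity" (warehouse_alpha) = quantity
- "unit_cost" (warehouse_gamma) = "unit_price" (warehouse_alpha) = unit cost

Records meeting both conditions in warehouse_gamma: 2
Records meeting both conditions in warehouse_alpha: 2

Total: 2 + 2 = 4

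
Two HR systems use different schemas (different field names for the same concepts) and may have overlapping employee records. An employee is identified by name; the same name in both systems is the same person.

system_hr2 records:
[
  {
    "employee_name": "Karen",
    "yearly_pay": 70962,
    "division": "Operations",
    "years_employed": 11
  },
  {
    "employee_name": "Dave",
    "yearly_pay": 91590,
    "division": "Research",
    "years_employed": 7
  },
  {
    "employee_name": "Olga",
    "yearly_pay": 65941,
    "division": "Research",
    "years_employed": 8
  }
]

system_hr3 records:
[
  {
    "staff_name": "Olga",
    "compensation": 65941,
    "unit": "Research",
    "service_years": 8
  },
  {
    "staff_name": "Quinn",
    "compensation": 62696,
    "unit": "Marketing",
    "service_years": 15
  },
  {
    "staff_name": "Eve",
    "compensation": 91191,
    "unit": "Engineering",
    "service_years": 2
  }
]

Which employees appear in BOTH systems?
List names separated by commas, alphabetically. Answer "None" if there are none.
Olga

Schema mapping: "employee_name" (system_hr2) = "staff_name" (system_hr3) = employee name

Names in system_hr2: ['Dave', 'Karen', 'Olga']
Names in system_hr3: ['Eve', 'Olga', 'Quinn']

Intersection: ['Olga']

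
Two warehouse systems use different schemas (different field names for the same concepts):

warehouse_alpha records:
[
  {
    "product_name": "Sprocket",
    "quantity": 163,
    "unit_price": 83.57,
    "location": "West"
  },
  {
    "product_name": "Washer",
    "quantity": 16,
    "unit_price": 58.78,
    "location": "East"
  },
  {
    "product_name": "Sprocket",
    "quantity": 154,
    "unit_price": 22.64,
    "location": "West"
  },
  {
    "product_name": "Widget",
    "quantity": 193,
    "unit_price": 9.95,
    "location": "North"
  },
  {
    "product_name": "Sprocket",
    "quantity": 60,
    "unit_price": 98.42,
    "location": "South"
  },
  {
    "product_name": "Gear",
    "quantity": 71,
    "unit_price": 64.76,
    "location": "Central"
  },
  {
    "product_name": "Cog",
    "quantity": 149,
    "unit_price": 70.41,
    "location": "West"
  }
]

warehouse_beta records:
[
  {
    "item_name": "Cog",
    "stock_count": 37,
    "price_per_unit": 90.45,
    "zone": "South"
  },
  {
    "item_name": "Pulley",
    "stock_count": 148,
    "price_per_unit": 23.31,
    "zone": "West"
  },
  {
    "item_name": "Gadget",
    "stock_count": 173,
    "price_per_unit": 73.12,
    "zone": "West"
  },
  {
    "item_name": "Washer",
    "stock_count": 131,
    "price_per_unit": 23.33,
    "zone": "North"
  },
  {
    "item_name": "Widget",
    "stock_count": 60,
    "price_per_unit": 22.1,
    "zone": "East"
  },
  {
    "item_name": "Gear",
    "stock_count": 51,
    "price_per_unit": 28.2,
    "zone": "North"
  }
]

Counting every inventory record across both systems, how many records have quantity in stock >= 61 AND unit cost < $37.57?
4

Schema mappings:
- "quantity" (warehouse_alpha) = "stock_count" (warehouse_beta) = quantity
- "unit_price" (warehouse_alpha) = "price_per_unit" (warehouse_beta) = unit cost

Records meeting both conditions in warehouse_alpha: 2
Records meeting both conditions in warehouse_beta: 2

Total: 2 + 2 = 4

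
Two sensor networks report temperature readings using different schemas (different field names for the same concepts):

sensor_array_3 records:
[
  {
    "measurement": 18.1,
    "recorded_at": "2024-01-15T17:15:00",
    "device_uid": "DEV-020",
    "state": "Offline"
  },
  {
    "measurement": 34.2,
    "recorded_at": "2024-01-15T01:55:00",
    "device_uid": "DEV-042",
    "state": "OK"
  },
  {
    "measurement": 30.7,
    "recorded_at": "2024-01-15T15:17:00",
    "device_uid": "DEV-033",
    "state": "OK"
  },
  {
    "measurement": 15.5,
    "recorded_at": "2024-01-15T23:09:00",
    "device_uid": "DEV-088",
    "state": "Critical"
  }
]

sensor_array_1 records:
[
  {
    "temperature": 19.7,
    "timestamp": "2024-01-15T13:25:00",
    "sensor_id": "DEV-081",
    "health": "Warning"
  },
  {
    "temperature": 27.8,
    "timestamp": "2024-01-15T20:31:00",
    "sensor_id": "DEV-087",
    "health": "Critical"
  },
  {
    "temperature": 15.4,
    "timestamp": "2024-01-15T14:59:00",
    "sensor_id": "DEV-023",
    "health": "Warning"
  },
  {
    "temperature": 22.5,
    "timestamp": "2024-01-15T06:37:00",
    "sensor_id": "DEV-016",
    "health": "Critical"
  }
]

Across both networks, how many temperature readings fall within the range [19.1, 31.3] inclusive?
4

Schema mapping: "measurement" (sensor_array_3) = "temperature" (sensor_array_1) = temperature

Readings in [19.1, 31.3] from sensor_array_3: 1
Readings in [19.1, 31.3] from sensor_array_1: 3

Total count: 1 + 3 = 4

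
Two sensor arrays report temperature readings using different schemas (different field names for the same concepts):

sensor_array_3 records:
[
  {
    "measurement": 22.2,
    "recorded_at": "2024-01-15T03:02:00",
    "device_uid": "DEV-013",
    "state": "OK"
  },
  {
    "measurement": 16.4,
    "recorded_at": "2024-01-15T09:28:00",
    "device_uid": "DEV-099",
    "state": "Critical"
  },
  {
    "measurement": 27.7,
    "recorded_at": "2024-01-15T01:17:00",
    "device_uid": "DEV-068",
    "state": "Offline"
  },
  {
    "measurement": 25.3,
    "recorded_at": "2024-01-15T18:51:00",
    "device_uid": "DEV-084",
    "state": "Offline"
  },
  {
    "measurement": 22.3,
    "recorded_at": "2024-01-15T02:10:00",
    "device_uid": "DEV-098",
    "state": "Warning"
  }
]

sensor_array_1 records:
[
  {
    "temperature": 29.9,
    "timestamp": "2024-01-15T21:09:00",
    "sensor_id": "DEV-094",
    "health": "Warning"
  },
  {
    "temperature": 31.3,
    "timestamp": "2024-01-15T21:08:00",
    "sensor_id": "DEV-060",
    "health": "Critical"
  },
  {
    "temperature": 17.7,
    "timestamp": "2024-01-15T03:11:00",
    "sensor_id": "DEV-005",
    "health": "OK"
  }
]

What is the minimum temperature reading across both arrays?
16.4

Schema mapping: "measurement" (sensor_array_3) = "temperature" (sensor_array_1) = temperature reading

Minimum in sensor_array_3: 16.4
Minimum in sensor_array_1: 17.7

Overall minimum: min(16.4, 17.7) = 16.4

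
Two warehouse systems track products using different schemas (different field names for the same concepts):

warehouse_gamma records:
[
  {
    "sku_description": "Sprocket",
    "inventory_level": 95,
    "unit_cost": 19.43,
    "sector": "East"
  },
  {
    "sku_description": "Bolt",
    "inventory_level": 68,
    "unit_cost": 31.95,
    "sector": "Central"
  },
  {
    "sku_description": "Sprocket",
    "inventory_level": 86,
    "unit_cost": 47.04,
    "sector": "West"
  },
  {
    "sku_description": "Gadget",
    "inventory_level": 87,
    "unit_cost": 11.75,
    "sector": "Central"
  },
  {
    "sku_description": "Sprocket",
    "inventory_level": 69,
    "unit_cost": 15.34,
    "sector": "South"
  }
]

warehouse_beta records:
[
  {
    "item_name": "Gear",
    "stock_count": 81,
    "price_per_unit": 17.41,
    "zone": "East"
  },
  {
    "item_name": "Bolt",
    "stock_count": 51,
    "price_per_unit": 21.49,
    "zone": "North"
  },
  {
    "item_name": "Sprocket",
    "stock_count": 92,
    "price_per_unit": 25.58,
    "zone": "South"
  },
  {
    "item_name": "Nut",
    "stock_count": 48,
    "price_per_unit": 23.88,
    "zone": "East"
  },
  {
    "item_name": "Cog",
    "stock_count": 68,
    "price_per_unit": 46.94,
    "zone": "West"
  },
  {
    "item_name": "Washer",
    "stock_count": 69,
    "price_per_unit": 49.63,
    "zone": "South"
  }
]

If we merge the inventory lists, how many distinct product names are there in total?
7

Schema mapping: "sku_description" (warehouse_gamma) = "item_name" (warehouse_beta) = product name

Products in warehouse_gamma: ['Bolt', 'Gadget', 'Sprocket']
Products in warehouse_beta: ['Bolt', 'Cog', 'Gear', 'Nut', 'Sprocket', 'Washer']

Union (unique products): ['Bolt', 'Cog', 'Gadget', 'Gear', 'Nut', 'Sprocket', 'Washer']
Count: 7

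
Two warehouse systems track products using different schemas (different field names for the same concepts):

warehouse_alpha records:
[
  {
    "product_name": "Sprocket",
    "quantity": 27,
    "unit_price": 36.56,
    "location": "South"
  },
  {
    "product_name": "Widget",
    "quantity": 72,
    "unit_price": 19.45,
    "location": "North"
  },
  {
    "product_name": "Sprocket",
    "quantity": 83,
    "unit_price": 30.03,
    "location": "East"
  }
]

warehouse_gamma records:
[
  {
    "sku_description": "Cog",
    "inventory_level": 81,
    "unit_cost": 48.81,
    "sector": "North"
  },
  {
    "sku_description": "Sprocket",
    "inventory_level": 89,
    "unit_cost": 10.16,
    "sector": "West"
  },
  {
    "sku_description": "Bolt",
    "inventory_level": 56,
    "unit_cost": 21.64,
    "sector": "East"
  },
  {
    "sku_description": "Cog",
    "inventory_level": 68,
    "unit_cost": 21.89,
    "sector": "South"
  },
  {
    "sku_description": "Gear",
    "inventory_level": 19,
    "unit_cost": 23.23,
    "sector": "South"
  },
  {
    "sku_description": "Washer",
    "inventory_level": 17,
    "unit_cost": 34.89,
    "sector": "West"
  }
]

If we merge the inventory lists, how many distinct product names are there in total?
6

Schema mapping: "product_name" (warehouse_alpha) = "sku_description" (warehouse_gamma) = product name

Products in warehouse_alpha: ['Sprocket', 'Widget']
Products in warehouse_gamma: ['Bolt', 'Cog', 'Gear', 'Sprocket', 'Washer']

Union (unique products): ['Bolt', 'Cog', 'Gear', 'Sprocket', 'Washer', 'Widget']
Count: 6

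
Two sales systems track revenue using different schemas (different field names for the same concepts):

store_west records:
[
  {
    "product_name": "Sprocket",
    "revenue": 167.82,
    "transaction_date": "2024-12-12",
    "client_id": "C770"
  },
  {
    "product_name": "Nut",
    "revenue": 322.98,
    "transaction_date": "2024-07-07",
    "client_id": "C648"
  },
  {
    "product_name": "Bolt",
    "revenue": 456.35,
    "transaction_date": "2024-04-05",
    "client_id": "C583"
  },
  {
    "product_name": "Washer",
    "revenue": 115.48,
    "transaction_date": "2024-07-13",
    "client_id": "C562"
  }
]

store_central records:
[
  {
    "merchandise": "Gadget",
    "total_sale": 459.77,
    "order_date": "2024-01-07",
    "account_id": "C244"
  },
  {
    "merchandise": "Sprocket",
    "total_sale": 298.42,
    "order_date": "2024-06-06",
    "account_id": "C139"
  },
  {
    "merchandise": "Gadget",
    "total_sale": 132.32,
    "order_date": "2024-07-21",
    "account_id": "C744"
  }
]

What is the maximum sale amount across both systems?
459.77

Reconcile: "revenue" (store_west) = "total_sale" (store_central) = sale amount

Maximum in store_west: 456.35
Maximum in store_central: 459.77

Overall maximum: max(456.35, 459.77) = 459.77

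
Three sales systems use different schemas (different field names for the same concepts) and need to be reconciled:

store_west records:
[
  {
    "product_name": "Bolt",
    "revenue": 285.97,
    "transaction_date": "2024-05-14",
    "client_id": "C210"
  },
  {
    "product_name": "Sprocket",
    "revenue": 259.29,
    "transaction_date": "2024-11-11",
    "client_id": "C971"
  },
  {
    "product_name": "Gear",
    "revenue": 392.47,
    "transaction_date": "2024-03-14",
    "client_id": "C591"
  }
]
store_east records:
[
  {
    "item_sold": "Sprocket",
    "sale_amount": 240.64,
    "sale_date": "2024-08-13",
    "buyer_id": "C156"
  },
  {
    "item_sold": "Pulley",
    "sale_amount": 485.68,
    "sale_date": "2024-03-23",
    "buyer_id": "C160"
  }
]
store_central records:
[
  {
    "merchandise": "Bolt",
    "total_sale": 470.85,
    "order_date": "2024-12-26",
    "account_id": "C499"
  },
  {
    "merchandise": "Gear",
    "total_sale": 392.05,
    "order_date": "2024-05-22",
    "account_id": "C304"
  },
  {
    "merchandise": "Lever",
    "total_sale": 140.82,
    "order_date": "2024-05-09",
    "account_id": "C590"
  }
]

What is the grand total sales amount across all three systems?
2667.77

Schema reconciliation - all amount fields map to sale amount:

store_west (revenue): 937.73
store_east (sale_amount): 726.32
store_central (total_sale): 1003.72

Grand total: 2667.77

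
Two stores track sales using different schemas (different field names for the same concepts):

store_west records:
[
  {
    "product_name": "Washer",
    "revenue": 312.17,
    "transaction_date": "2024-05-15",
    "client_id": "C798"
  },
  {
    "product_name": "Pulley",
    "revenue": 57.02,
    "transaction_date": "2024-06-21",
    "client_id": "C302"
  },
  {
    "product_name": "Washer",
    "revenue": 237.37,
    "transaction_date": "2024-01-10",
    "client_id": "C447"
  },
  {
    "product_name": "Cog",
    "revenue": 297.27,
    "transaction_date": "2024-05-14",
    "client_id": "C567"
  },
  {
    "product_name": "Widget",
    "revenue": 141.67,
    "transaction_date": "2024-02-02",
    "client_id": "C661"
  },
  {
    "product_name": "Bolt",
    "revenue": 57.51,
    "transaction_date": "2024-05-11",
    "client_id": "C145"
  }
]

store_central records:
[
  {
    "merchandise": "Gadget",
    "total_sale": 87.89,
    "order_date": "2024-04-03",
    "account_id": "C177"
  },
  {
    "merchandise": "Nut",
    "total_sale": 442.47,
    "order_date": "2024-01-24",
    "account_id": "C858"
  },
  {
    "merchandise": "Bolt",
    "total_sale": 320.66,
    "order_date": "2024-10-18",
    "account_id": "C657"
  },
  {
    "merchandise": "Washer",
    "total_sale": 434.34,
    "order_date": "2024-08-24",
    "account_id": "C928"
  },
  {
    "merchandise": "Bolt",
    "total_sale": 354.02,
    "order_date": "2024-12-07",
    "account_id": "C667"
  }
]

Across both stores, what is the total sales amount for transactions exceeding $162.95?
2398.3

Schema mapping: "revenue" (store_west) = "total_sale" (store_central) = sale amount

Sum of sales > $162.95 in store_west: 846.81
Sum of sales > $162.95 in store_central: 1551.49

Total: 846.81 + 1551.49 = 2398.3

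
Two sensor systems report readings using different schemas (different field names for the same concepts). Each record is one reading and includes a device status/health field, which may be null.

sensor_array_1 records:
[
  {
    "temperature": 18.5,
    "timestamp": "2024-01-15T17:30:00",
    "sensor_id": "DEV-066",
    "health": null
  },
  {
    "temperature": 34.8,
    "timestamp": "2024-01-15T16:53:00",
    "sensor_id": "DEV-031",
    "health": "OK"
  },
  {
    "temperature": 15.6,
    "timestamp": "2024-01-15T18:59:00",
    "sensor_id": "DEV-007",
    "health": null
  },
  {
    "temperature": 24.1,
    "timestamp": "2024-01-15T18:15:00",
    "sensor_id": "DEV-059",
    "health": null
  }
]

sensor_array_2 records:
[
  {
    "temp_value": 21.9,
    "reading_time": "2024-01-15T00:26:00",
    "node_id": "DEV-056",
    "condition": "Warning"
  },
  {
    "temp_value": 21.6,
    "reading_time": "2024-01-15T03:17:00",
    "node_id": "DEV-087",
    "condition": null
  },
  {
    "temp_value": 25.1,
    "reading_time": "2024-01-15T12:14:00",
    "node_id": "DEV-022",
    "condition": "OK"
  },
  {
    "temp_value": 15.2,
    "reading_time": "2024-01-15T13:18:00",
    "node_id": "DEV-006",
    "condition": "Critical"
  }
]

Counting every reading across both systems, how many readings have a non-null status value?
4

Schema mapping: "health" (sensor_array_1) = "condition" (sensor_array_2) = status

Non-null in sensor_array_1: 1
Non-null in sensor_array_2: 3

Total non-null: 1 + 3 = 4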